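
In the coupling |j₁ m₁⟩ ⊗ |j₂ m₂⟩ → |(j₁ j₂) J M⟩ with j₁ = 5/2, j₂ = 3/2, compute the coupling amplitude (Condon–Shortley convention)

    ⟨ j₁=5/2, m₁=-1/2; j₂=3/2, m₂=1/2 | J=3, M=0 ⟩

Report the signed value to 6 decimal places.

j₁+j₂−J=1  J+j₁−j₂=4  J−j₁+j₂=2  j₁+j₂+J+1=8
(j₁±m₁, j₂±m₂, J±M) = (2,3,2,1,3,3)
P² = 36/5
sum k=0..1:
  [0] +1/12 = 1/12
  [1] −1/4 = -1/4
S = -1/6
C² = P²·S² = 1/5 ; C = -0.447214

-0.447214  (= −√(1/5))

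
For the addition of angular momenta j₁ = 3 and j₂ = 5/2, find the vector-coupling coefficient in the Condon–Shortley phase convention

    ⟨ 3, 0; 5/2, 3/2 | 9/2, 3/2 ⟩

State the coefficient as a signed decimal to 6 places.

−√(45/154) = -0.540562

√[10·1!5!4!/11! · 3!3!4!1!6!3!] = √(207360/77)
  +(−1)^0/∏(0,1,3,4,2,0)! = 1/288  (running 1/288)
  +(−1)^1/∏(1,0,2,3,3,1)! = -1/72  (running -1/96)
⟨..|..⟩ = √(207360/77)·(-1/96) = -0.540562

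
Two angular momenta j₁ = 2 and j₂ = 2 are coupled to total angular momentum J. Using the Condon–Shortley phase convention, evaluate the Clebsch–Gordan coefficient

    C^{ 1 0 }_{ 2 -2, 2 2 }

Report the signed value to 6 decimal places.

√[3·3!1!1!/6! · 0!4!4!0!1!1!] = √(72/5)
  +(−1)^3/∏(3,0,1,1,0,0)! = -1/6  (running -1/6)
⟨..|..⟩ = √(72/5)·(-1/6) = -0.632456

−√(2/5) = -0.632456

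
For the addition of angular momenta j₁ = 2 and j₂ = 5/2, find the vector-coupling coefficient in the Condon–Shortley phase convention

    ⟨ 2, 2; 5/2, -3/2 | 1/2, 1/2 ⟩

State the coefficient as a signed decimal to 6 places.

+√(1/15) = +0.258199

triangle: 4!*0!*1!/6! = 24/720
(j±m)!: 4!*0!*1!*4!*1!*0! = 576
prefactor² = (2J+1)*Δ*N² = 192/5
  k=0: +1/(0!*4!*0!*1!*0!*0!) = 1/24
Σ = 1/24  ⇒  CG² = 192/5*1/24² = 1/15
CG = +√(1/15) = +0.258199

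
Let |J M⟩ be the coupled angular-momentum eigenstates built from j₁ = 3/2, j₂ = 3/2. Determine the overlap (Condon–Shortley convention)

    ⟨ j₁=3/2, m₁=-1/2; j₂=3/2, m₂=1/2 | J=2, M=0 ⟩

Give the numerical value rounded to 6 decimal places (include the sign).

-0.500000

j₁+j₂−J=1  J+j₁−j₂=2  J−j₁+j₂=2  j₁+j₂+J+1=6
(j₁±m₁, j₂±m₂, J±M) = (1,2,2,1,2,2)
P² = 4/9
sum k=0..1:
  [0] +1/4 = 1/4
  [1] −1/1 = -1
S = -3/4
C² = P²·S² = 1/4 ; C = -0.500000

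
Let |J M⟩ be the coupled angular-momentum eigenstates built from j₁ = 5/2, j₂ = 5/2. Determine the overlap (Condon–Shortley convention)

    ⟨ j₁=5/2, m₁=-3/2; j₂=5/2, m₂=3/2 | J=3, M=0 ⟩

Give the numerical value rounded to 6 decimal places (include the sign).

+√(49/180) = +0.521749

triangle: 2!×3!×3!/9! = 72/362880
(j±m)!: 1!×4!×4!×1!×3!×3! = 20736
prefactor² = (2J+1)×Δ×N² = 144/5
  k=1: −1/(1!×1!×3!×3!×0!×0!) = -1/36
  k=2: +1/(2!×0!×2!×2!×1!×1!) = 1/8
Σ = 7/72  ⇒  CG² = 144/5×7/72² = 49/180
CG = +√(49/180) = +0.521749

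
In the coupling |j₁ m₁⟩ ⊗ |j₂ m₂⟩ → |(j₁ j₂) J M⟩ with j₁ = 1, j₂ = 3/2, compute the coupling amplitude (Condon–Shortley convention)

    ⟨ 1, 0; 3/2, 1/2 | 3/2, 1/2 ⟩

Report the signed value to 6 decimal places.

j₁+j₂−J=1  J+j₁−j₂=1  J−j₁+j₂=2  j₁+j₂+J+1=5
(j₁±m₁, j₂±m₂, J±M) = (1,1,2,1,2,1)
P² = 4/15
sum k=0..1:
  [0] +1/2 = 1/2
  [1] −1/1 = -1
S = -1/2
C² = P²·S² = 1/15 ; C = -0.258199

-0.258199  (= −√(1/15))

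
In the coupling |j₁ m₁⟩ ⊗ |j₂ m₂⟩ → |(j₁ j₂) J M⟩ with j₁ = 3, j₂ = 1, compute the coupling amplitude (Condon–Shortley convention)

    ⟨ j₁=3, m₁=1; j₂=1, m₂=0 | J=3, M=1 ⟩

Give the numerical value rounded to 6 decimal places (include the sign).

+0.288675

√[7·1!5!1!/8! · 4!2!1!1!4!2!] = √(48)
  +(−1)^0/∏(0,1,2,1,3,0)! = 1/12  (running 1/12)
  +(−1)^1/∏(1,0,1,0,4,1)! = -1/24  (running 1/24)
⟨..|..⟩ = √(48)·(1/24) = +0.288675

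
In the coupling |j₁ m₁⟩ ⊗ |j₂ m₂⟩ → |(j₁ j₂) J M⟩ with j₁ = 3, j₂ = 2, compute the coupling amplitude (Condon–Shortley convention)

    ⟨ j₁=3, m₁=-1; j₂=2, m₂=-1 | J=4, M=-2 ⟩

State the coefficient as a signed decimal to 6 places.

√[9·1!5!3!/10! · 2!4!1!3!2!6!] = √(5184/7)
  +(−1)^0/∏(0,1,4,1,1,2)! = 1/48  (running 1/48)
  +(−1)^1/∏(1,0,3,0,2,3)! = -1/72  (running 1/144)
⟨..|..⟩ = √(5184/7)·(1/144) = +0.188982

+0.188982  (= +√(1/28))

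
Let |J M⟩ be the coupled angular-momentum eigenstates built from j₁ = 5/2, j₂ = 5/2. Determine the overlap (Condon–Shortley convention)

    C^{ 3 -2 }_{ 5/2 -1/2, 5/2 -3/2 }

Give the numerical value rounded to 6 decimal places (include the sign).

-0.288675

√[7·2!3!3!/9! · 2!3!1!4!1!5!] = √(48)
  +(−1)^0/∏(0,2,3,1,0,2)! = 1/24  (running 1/24)
  +(−1)^1/∏(1,1,2,0,1,3)! = -1/12  (running -1/24)
⟨..|..⟩ = √(48)·(-1/24) = -0.288675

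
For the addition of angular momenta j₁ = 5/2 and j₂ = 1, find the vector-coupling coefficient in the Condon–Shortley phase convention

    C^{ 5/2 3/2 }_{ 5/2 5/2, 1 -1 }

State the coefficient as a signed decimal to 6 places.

+0.534522

√[6·1!4!1!/7! · 5!0!0!2!4!1!] = √(1152/7)
  +(−1)^0/∏(0,1,0,0,4,1)! = 1/24  (running 1/24)
⟨..|..⟩ = √(1152/7)·(1/24) = +0.534522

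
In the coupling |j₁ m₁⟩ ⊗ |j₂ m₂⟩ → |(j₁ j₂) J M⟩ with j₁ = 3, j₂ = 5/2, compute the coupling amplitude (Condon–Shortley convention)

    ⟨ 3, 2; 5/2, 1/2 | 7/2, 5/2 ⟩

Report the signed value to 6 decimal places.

j₁+j₂−J=2  J+j₁−j₂=4  J−j₁+j₂=3  j₁+j₂+J+1=10
(j₁±m₁, j₂±m₂, J±M) = (5,1,3,2,6,1)
P² = 4608/7
sum k=0..1:
  [0] +1/72 = 1/72
  [1] −1/48 = -1/48
S = -1/144
C² = P²·S² = 2/63 ; C = -0.178174

-0.178174  (= −√(2/63))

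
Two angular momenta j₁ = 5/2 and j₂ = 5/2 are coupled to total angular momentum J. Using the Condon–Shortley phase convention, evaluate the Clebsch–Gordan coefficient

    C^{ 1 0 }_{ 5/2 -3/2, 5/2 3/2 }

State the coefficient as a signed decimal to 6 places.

√[3·4!1!1!/7! · 1!4!4!1!1!1!] = √(288/35)
  +(−1)^3/∏(3,1,1,1,0,0)! = -1/6  (running -1/6)
  +(−1)^4/∏(4,0,0,0,1,1)! = 1/24  (running -1/8)
⟨..|..⟩ = √(288/35)·(-1/8) = -0.358569

-0.358569  (= −√(9/70))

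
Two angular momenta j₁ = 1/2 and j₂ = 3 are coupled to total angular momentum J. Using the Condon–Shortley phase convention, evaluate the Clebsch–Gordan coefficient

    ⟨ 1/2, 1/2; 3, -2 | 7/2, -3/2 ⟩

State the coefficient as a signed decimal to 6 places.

√[8·0!1!6!/8! · 1!0!1!5!2!5!] = √(28800/7)
  +(−1)^0/∏(0,0,0,1,1,5)! = 1/120  (running 1/120)
⟨..|..⟩ = √(28800/7)·(1/120) = +0.534522

+0.534522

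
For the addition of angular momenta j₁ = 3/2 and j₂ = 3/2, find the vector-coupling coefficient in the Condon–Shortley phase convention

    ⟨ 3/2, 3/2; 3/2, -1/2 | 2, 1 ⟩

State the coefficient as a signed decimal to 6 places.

j₁+j₂−J=1  J+j₁−j₂=2  J−j₁+j₂=2  j₁+j₂+J+1=6
(j₁±m₁, j₂±m₂, J±M) = (3,0,1,2,3,1)
P² = 2
sum k=0..0:
  [0] +1/2 = 1/2
S = 1/2
C² = P²·S² = 1/2 ; C = +0.707107

+0.707107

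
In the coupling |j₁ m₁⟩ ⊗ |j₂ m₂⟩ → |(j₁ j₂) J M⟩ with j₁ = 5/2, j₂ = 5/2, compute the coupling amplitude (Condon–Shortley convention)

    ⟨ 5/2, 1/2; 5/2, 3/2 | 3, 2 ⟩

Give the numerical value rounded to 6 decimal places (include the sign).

−√(1/12) ≈ -0.288675

√[7·2!3!3!/9! · 3!2!4!1!5!1!] = √(48)
  +(−1)^1/∏(1,1,1,3,2,0)! = -1/12  (running -1/12)
  +(−1)^2/∏(2,0,0,2,3,1)! = 1/24  (running -1/24)
⟨..|..⟩ = √(48)·(-1/24) = -0.288675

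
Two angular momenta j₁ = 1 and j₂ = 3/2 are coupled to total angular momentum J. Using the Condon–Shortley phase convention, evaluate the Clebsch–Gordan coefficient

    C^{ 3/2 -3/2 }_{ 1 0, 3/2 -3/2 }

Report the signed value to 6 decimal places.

√[4·1!1!2!/5! · 1!1!0!3!0!3!] = √(12/5)
  +(−1)^0/∏(0,1,1,0,0,2)! = 1/2  (running 1/2)
⟨..|..⟩ = √(12/5)·(1/2) = +0.774597

+0.774597  (= +√(3/5))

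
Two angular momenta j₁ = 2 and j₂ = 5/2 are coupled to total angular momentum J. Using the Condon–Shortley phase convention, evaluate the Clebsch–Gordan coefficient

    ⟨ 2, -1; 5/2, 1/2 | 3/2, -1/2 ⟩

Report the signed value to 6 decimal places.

√[4·3!1!2!/7! · 1!3!3!2!1!2!] = √(48/35)
  +(−1)^2/∏(2,1,1,1,0,1)! = 1/2  (running 1/2)
  +(−1)^3/∏(3,0,0,0,1,2)! = -1/12  (running 5/12)
⟨..|..⟩ = √(48/35)·(5/12) = +0.487950

+√(5/21) = +0.487950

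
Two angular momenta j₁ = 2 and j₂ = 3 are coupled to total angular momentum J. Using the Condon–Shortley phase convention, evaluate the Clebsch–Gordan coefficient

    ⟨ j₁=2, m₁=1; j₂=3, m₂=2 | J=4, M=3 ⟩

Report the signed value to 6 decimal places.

-0.223607  (= −√(1/20))

j₁+j₂−J=1  J+j₁−j₂=3  J−j₁+j₂=5  j₁+j₂+J+1=10
(j₁±m₁, j₂±m₂, J±M) = (3,1,5,1,7,1)
P² = 6480
sum k=0..1:
  [0] +1/240 = 1/240
  [1] −1/144 = -1/144
S = -1/360
C² = P²·S² = 1/20 ; C = -0.223607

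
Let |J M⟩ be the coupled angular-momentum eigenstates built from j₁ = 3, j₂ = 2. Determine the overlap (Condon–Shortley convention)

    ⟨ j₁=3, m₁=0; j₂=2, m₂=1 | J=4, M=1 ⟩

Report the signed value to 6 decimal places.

triangle: 1!×5!×3!/10! = 720/3628800
(j±m)!: 3!×3!×3!×1!×5!×3! = 155520
prefactor² = (2J+1)×Δ×N² = 1944/7
  k=0: +1/(0!×1!×3!×3!×2!×0!) = 1/72
  k=1: −1/(1!×0!×2!×2!×3!×1!) = -1/24
Σ = -1/36  ⇒  CG² = 1944/7×(-1/36)² = 3/14
CG = −√(3/14) = -0.462910

-0.462910  (= −√(3/14))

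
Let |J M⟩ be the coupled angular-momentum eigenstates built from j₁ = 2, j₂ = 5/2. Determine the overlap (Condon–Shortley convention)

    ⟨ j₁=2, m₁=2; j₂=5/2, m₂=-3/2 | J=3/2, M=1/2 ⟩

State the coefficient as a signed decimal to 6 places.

+0.552052

j₁+j₂−J=3  J+j₁−j₂=1  J−j₁+j₂=2  j₁+j₂+J+1=7
(j₁±m₁, j₂±m₂, J±M) = (4,0,1,4,2,1)
P² = 384/35
sum k=0..0:
  [0] +1/6 = 1/6
S = 1/6
C² = P²·S² = 32/105 ; C = +0.552052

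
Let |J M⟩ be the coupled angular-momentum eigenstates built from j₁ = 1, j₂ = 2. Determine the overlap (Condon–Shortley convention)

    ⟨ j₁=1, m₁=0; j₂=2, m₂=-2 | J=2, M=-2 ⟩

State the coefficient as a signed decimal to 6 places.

+0.816497  (= +√(2/3))

triangle: 1!*1!*3!/6! = 6/720
(j±m)!: 1!*1!*0!*4!*0!*4! = 576
prefactor² = (2J+1)*Δ*N² = 24
  k=0: +1/(0!*1!*1!*0!*0!*3!) = 1/6
Σ = 1/6  ⇒  CG² = 24*1/6² = 2/3
CG = +√(2/3) = +0.816497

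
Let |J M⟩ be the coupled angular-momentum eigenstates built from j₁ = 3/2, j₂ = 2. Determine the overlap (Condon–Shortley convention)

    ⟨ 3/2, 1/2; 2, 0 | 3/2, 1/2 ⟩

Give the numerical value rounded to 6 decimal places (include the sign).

j₁+j₂−J=2  J+j₁−j₂=1  J−j₁+j₂=2  j₁+j₂+J+1=6
(j₁±m₁, j₂±m₂, J±M) = (2,1,2,2,2,1)
P² = 16/45
sum k=0..1:
  [0] +1/4 = 1/4
  [1] −1/1 = -1
S = -3/4
C² = P²·S² = 1/5 ; C = -0.447214

−√(1/5) ≈ -0.447214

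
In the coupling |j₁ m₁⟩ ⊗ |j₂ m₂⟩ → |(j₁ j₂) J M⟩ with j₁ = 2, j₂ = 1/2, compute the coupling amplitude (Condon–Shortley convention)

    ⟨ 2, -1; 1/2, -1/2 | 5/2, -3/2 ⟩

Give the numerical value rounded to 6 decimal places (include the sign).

+0.894427  (= +√(4/5))

j₁+j₂−J=0  J+j₁−j₂=4  J−j₁+j₂=1  j₁+j₂+J+1=6
(j₁±m₁, j₂±m₂, J±M) = (1,3,0,1,1,4)
P² = 144/5
sum k=0..0:
  [0] +1/6 = 1/6
S = 1/6
C² = P²·S² = 4/5 ; C = +0.894427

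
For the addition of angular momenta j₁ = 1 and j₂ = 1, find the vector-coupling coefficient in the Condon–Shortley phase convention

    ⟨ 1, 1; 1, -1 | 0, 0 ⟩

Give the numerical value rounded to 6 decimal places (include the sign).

+√(1/3) = +0.577350

triangle: 2!·0!·0!/3! = 2/6
(j±m)!: 2!·0!·0!·2!·0!·0! = 4
prefactor² = (2J+1)·Δ·N² = 4/3
  k=0: +1/(0!·2!·0!·0!·0!·0!) = 1/2
Σ = 1/2  ⇒  CG² = 4/3·1/2² = 1/3
CG = +√(1/3) = +0.577350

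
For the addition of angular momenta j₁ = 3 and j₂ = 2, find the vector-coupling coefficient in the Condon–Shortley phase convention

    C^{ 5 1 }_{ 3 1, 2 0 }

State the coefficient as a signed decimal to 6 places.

√[11·0!6!4!/11! · 4!2!2!2!6!4!] = √(110592/7)
  +(−1)^0/∏(0,0,2,2,4,2)! = 1/192  (running 1/192)
⟨..|..⟩ = √(110592/7)·(1/192) = +0.654654

+0.654654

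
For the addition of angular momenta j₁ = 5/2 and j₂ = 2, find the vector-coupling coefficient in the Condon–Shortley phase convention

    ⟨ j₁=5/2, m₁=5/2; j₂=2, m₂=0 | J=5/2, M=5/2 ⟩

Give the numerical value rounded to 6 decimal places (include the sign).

+√(5/14) ≈ +0.597614

j₁+j₂−J=2  J+j₁−j₂=3  J−j₁+j₂=2  j₁+j₂+J+1=8
(j₁±m₁, j₂±m₂, J±M) = (5,0,2,2,5,0)
P² = 1440/7
sum k=0..0:
  [0] +1/24 = 1/24
S = 1/24
C² = P²·S² = 5/14 ; C = +0.597614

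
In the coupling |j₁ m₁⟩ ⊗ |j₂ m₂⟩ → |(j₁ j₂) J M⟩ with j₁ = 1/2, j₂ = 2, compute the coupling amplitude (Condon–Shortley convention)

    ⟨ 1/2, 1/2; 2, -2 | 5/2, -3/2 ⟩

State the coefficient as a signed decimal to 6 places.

+√(1/5) = +0.447214

triangle: 0!·1!·4!/6! = 24/720
(j±m)!: 1!·0!·0!·4!·1!·4! = 576
prefactor² = (2J+1)·Δ·N² = 576/5
  k=0: +1/(0!·0!·0!·0!·1!·4!) = 1/24
Σ = 1/24  ⇒  CG² = 576/5·1/24² = 1/5
CG = +√(1/5) = +0.447214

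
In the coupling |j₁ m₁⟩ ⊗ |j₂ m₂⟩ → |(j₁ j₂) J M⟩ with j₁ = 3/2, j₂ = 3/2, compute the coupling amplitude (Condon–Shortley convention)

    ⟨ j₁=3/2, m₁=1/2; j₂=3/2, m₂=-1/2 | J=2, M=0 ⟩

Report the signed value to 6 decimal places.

√[5·1!2!2!/6! · 2!1!1!2!2!2!] = √(4/9)
  +(−1)^0/∏(0,1,1,1,1,1)! = 1  (running 1)
  +(−1)^1/∏(1,0,0,0,2,2)! = -1/4  (running 3/4)
⟨..|..⟩ = √(4/9)·(3/4) = +0.500000

+√(1/4) ≈ +0.500000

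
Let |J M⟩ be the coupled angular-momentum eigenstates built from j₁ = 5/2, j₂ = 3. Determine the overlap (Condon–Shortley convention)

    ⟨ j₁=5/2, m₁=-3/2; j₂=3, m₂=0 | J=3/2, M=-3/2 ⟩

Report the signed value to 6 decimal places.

−√(6/35) ≈ -0.414039

triangle: 4!·1!·2!/8! = 48/40320
(j±m)!: 1!·4!·3!·3!·0!·3! = 5184
prefactor² = (2J+1)·Δ·N² = 864/35
  k=3: −1/(3!·1!·1!·0!·0!·2!) = -1/12
Σ = -1/12  ⇒  CG² = 864/35·(-1/12)² = 6/35
CG = −√(6/35) = -0.414039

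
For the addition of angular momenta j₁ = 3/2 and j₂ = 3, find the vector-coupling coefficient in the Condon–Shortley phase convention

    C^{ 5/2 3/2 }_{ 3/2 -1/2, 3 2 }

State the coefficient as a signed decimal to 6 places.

triangle: 2!·1!·4!/8! = 48/40320
(j±m)!: 1!·2!·5!·1!·4!·1! = 5760
prefactor² = (2J+1)·Δ·N² = 288/7
  k=1: −1/(1!·1!·1!·4!·0!·0!) = -1/24
  k=2: +1/(2!·0!·0!·3!·1!·1!) = 1/12
Σ = 1/24  ⇒  CG² = 288/7·1/24² = 1/14
CG = +√(1/14) = +0.267261

+0.267261  (= +√(1/14))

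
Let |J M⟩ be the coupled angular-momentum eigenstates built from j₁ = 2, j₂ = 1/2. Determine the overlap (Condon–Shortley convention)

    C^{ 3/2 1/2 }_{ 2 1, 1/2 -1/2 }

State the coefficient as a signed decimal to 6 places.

+√(3/5) ≈ +0.774597

√[4·1!3!0!/5! · 3!1!0!1!2!1!] = √(12/5)
  +(−1)^0/∏(0,1,1,0,2,0)! = 1/2  (running 1/2)
⟨..|..⟩ = √(12/5)·(1/2) = +0.774597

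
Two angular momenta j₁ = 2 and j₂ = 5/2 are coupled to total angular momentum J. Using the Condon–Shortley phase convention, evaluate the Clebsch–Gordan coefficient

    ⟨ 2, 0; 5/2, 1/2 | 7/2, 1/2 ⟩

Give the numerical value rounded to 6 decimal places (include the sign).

−√(4/105) ≈ -0.195180

j₁+j₂−J=1  J+j₁−j₂=3  J−j₁+j₂=4  j₁+j₂+J+1=9
(j₁±m₁, j₂±m₂, J±M) = (2,2,3,2,4,3)
P² = 768/35
sum k=0..1:
  [0] +1/12 = 1/12
  [1] −1/8 = -1/8
S = -1/24
C² = P²·S² = 4/105 ; C = -0.195180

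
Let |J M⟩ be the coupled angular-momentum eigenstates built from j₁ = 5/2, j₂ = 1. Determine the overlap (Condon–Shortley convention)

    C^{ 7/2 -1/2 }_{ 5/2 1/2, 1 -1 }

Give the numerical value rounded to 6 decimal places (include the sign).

√[8·0!5!2!/8! · 3!2!0!2!3!4!] = √(1152/7)
  +(−1)^0/∏(0,0,2,0,3,2)! = 1/24  (running 1/24)
⟨..|..⟩ = √(1152/7)·(1/24) = +0.534522

+0.534522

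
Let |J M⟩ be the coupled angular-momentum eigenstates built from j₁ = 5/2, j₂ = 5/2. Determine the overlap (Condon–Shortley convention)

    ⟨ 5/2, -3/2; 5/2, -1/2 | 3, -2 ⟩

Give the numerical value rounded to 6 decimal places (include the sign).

-0.288675  (= −√(1/12))

triangle: 2!×3!×3!/9! = 72/362880
(j±m)!: 1!×4!×2!×3!×1!×5! = 34560
prefactor² = (2J+1)×Δ×N² = 48
  k=1: −1/(1!×1!×3!×1!×0!×2!) = -1/12
  k=2: +1/(2!×0!×2!×0!×1!×3!) = 1/24
Σ = -1/24  ⇒  CG² = 48×(-1/24)² = 1/12
CG = −√(1/12) = -0.288675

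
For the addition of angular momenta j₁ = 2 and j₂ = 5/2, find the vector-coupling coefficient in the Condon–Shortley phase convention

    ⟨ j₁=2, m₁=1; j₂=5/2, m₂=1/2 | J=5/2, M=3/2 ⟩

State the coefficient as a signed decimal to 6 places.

−√(6/35) = -0.414039

triangle: 2!×2!×3!/8! = 24/40320
(j±m)!: 3!×1!×3!×2!×4!×1! = 1728
prefactor² = (2J+1)×Δ×N² = 216/35
  k=0: +1/(0!×2!×1!×3!×1!×0!) = 1/12
  k=1: −1/(1!×1!×0!×2!×2!×1!) = -1/4
Σ = -1/6  ⇒  CG² = 216/35×(-1/6)² = 6/35
CG = −√(6/35) = -0.414039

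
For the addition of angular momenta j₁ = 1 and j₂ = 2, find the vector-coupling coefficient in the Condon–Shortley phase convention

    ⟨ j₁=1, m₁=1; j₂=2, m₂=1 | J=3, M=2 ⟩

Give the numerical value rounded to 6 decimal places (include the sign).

+√(2/3) = +0.816497

triangle: 0!·2!·4!/7! = 48/5040
(j±m)!: 2!·0!·3!·1!·5!·1! = 1440
prefactor² = (2J+1)·Δ·N² = 96
  k=0: +1/(0!·0!·0!·3!·2!·1!) = 1/12
Σ = 1/12  ⇒  CG² = 96·1/12² = 2/3
CG = +√(2/3) = +0.816497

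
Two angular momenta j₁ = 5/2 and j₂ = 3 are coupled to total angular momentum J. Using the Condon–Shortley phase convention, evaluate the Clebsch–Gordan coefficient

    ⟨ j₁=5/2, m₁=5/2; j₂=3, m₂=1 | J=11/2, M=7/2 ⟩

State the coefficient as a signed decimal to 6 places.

+0.522233  (= +√(3/11))

j₁+j₂−J=0  J+j₁−j₂=5  J−j₁+j₂=6  j₁+j₂+J+1=12
(j₁±m₁, j₂±m₂, J±M) = (5,0,4,2,9,2)
P² = 99532800/11
sum k=0..0:
  [0] +1/5760 = 1/5760
S = 1/5760
C² = P²·S² = 3/11 ; C = +0.522233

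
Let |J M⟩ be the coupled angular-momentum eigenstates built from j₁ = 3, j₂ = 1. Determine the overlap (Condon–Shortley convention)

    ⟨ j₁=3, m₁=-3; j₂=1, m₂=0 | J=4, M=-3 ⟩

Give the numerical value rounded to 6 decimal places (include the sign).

triangle: 0!×6!×2!/9! = 1440/362880
(j±m)!: 0!×6!×1!×1!×1!×7! = 3628800
prefactor² = (2J+1)×Δ×N² = 129600
  k=0: +1/(0!×0!×6!×1!×0!×1!) = 1/720
Σ = 1/720  ⇒  CG² = 129600×1/720² = 1/4
CG = +√(1/4) = +0.500000

+√(1/4) ≈ +0.500000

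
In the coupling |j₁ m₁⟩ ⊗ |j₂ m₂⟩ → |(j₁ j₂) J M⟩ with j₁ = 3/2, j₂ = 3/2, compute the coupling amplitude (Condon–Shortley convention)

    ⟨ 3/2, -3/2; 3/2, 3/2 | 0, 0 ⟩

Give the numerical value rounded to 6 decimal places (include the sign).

triangle: 3!*0!*0!/4! = 6/24
(j±m)!: 0!*3!*3!*0!*0!*0! = 36
prefactor² = (2J+1)*Δ*N² = 9
  k=3: −1/(3!*0!*0!*0!*0!*0!) = -1/6
Σ = -1/6  ⇒  CG² = 9*(-1/6)² = 1/4
CG = −√(1/4) = -0.500000

-0.500000  (= −√(1/4))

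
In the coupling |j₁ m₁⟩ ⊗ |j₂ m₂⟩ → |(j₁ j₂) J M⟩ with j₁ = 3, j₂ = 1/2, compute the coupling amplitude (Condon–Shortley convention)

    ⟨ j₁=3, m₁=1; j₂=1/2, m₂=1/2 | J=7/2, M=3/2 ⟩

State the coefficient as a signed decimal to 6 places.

+√(5/7) = +0.845154

j₁+j₂−J=0  J+j₁−j₂=6  J−j₁+j₂=1  j₁+j₂+J+1=8
(j₁±m₁, j₂±m₂, J±M) = (4,2,1,0,5,2)
P² = 11520/7
sum k=0..0:
  [0] +1/48 = 1/48
S = 1/48
C² = P²·S² = 5/7 ; C = +0.845154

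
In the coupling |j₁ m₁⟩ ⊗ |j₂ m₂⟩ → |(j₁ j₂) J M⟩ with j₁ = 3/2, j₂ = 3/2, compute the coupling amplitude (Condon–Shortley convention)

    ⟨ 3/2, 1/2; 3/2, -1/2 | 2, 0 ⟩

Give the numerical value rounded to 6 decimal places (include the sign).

+0.500000

j₁+j₂−J=1  J+j₁−j₂=2  J−j₁+j₂=2  j₁+j₂+J+1=6
(j₁±m₁, j₂±m₂, J±M) = (2,1,1,2,2,2)
P² = 4/9
sum k=0..1:
  [0] +1/1 = 1
  [1] −1/4 = -1/4
S = 3/4
C² = P²·S² = 1/4 ; C = +0.500000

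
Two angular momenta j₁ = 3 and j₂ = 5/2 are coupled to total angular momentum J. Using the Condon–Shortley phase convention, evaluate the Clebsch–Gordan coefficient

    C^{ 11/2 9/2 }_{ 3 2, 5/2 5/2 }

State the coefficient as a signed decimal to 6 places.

+0.738549

triangle: 0!*6!*5!/12! = 86400/479001600
(j±m)!: 5!*1!*5!*0!*10!*1! = 52254720000
prefactor² = (2J+1)*Δ*N² = 1244160000/11
  k=0: +1/(0!*0!*1!*5!*5!*0!) = 1/14400
Σ = 1/14400  ⇒  CG² = 1244160000/11*1/14400² = 6/11
CG = +√(6/11) = +0.738549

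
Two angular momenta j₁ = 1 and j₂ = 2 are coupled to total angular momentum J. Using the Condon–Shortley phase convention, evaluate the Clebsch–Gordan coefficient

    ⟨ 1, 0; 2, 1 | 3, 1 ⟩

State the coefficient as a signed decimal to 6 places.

j₁+j₂−J=0  J+j₁−j₂=2  J−j₁+j₂=4  j₁+j₂+J+1=7
(j₁±m₁, j₂±m₂, J±M) = (1,1,3,1,4,2)
P² = 96/5
sum k=0..0:
  [0] +1/6 = 1/6
S = 1/6
C² = P²·S² = 8/15 ; C = +0.730297

+0.730297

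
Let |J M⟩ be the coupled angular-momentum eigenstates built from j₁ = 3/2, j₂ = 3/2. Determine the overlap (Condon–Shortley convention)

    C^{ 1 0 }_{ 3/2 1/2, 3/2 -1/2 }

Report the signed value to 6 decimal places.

−√(1/20) = -0.223607

triangle: 2!*1!*1!/5! = 2/120
(j±m)!: 2!*1!*1!*2!*1!*1! = 4
prefactor² = (2J+1)*Δ*N² = 1/5
  k=0: +1/(0!*2!*1!*1!*0!*0!) = 1/2
  k=1: −1/(1!*1!*0!*0!*1!*1!) = -1
Σ = -1/2  ⇒  CG² = 1/5*(-1/2)² = 1/20
CG = −√(1/20) = -0.223607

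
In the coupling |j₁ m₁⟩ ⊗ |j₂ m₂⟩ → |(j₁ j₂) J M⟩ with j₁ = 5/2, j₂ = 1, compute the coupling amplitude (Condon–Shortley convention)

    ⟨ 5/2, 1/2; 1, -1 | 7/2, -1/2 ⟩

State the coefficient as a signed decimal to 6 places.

j₁+j₂−J=0  J+j₁−j₂=5  J−j₁+j₂=2  j₁+j₂+J+1=8
(j₁±m₁, j₂±m₂, J±M) = (3,2,0,2,3,4)
P² = 1152/7
sum k=0..0:
  [0] +1/24 = 1/24
S = 1/24
C² = P²·S² = 2/7 ; C = +0.534522

+√(2/7) ≈ +0.534522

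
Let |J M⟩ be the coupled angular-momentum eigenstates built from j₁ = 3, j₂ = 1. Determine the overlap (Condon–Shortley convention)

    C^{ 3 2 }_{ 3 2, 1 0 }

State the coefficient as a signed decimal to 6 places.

+0.577350  (= +√(1/3))

triangle: 1!·5!·1!/8! = 120/40320
(j±m)!: 5!·1!·1!·1!·5!·1! = 14400
prefactor² = (2J+1)·Δ·N² = 300
  k=0: +1/(0!·1!·1!·1!·4!·0!) = 1/24
  k=1: −1/(1!·0!·0!·0!·5!·1!) = -1/120
Σ = 1/30  ⇒  CG² = 300·1/30² = 1/3
CG = +√(1/3) = +0.577350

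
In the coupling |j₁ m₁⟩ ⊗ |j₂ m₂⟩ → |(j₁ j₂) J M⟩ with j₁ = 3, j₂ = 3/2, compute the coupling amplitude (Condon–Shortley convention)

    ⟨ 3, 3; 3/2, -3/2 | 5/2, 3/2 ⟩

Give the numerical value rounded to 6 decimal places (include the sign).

+0.566947  (= +√(9/28))

triangle: 2!×4!×1!/8! = 48/40320
(j±m)!: 6!×0!×0!×3!×4!×1! = 103680
prefactor² = (2J+1)×Δ×N² = 5184/7
  k=0: +1/(0!×2!×0!×0!×4!×1!) = 1/48
Σ = 1/48  ⇒  CG² = 5184/7×1/48² = 9/28
CG = +√(9/28) = +0.566947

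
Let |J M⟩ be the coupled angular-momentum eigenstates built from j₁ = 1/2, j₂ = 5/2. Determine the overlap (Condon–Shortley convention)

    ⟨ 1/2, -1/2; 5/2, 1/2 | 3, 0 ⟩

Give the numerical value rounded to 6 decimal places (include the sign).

j₁+j₂−J=0  J+j₁−j₂=1  J−j₁+j₂=5  j₁+j₂+J+1=7
(j₁±m₁, j₂±m₂, J±M) = (0,1,3,2,3,3)
P² = 72
sum k=0..0:
  [0] +1/12 = 1/12
S = 1/12
C² = P²·S² = 1/2 ; C = +0.707107

+√(1/2) ≈ +0.707107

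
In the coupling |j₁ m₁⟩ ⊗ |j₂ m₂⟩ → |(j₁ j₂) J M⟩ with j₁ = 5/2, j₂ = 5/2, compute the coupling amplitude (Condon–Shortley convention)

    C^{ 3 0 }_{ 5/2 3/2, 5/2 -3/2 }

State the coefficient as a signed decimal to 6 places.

triangle: 2!×3!×3!/9! = 72/362880
(j±m)!: 4!×1!×1!×4!×3!×3! = 20736
prefactor² = (2J+1)×Δ×N² = 144/5
  k=0: +1/(0!×2!×1!×1!×2!×2!) = 1/8
  k=1: −1/(1!×1!×0!×0!×3!×3!) = -1/36
Σ = 7/72  ⇒  CG² = 144/5×7/72² = 49/180
CG = +√(49/180) = +0.521749

+0.521749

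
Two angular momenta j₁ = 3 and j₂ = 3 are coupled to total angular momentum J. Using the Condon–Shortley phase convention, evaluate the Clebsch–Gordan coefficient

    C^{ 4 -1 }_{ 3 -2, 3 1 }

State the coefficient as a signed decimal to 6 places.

+0.455842

j₁+j₂−J=2  J+j₁−j₂=4  J−j₁+j₂=4  j₁+j₂+J+1=11
(j₁±m₁, j₂±m₂, J±M) = (1,5,4,2,3,5)
P² = 82944/77
sum k=1..2:
  [1] −1/144 = -1/144
  [2] +1/48 = 1/48
S = 1/72
C² = P²·S² = 16/77 ; C = +0.455842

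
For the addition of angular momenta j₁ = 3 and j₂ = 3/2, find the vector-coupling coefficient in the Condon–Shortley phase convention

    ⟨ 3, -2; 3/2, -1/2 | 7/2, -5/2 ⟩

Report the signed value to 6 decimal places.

−√(1/7) = -0.377964

triangle: 1!*5!*2!/9! = 240/362880
(j±m)!: 1!*5!*1!*2!*1!*6! = 172800
prefactor² = (2J+1)*Δ*N² = 6400/7
  k=0: +1/(0!*1!*5!*1!*0!*1!) = 1/120
  k=1: −1/(1!*0!*4!*0!*1!*2!) = -1/48
Σ = -1/80  ⇒  CG² = 6400/7*(-1/80)² = 1/7
CG = −√(1/7) = -0.377964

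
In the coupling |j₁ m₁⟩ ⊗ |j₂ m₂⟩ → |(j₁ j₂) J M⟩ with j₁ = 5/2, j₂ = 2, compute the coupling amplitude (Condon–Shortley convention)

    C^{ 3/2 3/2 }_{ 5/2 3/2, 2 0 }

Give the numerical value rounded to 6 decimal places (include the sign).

−√(12/35) = -0.585540

√[4·3!2!1!/7! · 4!1!2!2!3!0!] = √(192/35)
  +(−1)^1/∏(1,2,0,1,2,0)! = -1/4  (running -1/4)
⟨..|..⟩ = √(192/35)·(-1/4) = -0.585540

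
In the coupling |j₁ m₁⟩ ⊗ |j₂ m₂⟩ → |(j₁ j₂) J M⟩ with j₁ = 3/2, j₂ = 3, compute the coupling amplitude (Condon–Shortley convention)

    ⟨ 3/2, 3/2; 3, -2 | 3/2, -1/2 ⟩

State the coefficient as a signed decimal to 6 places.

triangle: 3!×0!×3!/7! = 36/5040
(j±m)!: 3!×0!×1!×5!×1!×2! = 1440
prefactor² = (2J+1)×Δ×N² = 288/7
  k=0: +1/(0!×3!×0!×1!×0!×2!) = 1/12
Σ = 1/12  ⇒  CG² = 288/7×1/12² = 2/7
CG = +√(2/7) = +0.534522

+√(2/7) ≈ +0.534522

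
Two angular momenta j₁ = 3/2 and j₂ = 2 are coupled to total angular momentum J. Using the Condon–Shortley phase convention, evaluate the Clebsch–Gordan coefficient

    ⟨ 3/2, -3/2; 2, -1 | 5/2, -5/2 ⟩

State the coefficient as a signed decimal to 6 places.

-0.654654  (= −√(3/7))

j₁+j₂−J=1  J+j₁−j₂=2  J−j₁+j₂=3  j₁+j₂+J+1=7
(j₁±m₁, j₂±m₂, J±M) = (0,3,1,3,0,5)
P² = 432/7
sum k=1..1:
  [1] −1/12 = -1/12
S = -1/12
C² = P²·S² = 3/7 ; C = -0.654654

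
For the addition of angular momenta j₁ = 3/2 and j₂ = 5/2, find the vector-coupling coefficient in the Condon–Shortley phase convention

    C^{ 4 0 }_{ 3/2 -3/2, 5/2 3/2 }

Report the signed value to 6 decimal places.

+0.267261  (= +√(1/14))

√[9·0!3!5!/9! · 0!3!4!1!4!4!] = √(10368/7)
  +(−1)^0/∏(0,0,3,4,0,1)! = 1/144  (running 1/144)
⟨..|..⟩ = √(10368/7)·(1/144) = +0.267261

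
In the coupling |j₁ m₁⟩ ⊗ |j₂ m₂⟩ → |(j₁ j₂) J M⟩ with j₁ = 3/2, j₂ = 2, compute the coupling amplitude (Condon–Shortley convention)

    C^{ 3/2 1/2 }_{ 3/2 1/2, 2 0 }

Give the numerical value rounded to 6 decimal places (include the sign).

√[4·2!1!2!/6! · 2!1!2!2!2!1!] = √(16/45)
  +(−1)^0/∏(0,2,1,2,0,0)! = 1/4  (running 1/4)
  +(−1)^1/∏(1,1,0,1,1,1)! = -1  (running -3/4)
⟨..|..⟩ = √(16/45)·(-3/4) = -0.447214

−√(1/5) ≈ -0.447214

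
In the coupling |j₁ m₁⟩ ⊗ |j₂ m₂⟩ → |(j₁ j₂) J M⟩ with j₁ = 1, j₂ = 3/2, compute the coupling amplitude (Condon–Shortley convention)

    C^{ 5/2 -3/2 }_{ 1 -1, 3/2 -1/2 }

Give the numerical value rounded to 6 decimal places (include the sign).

+√(3/5) = +0.774597

triangle: 0!·2!·3!/6! = 12/720
(j±m)!: 0!·2!·1!·2!·1!·4! = 96
prefactor² = (2J+1)·Δ·N² = 48/5
  k=0: +1/(0!·0!·2!·1!·0!·2!) = 1/4
Σ = 1/4  ⇒  CG² = 48/5·1/4² = 3/5
CG = +√(3/5) = +0.774597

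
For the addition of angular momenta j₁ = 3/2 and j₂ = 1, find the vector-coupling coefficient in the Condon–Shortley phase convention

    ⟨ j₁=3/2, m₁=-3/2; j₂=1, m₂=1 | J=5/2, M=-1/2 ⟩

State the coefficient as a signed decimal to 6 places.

√[6·0!3!2!/6! · 0!3!2!0!2!3!] = √(72/5)
  +(−1)^0/∏(0,0,3,2,0,0)! = 1/12  (running 1/12)
⟨..|..⟩ = √(72/5)·(1/12) = +0.316228

+0.316228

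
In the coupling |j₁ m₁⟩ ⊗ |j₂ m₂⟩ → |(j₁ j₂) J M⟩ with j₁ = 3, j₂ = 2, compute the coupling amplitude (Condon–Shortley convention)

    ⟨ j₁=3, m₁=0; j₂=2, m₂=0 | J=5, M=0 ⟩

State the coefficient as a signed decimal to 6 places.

+0.690066

√[11·0!6!4!/11! · 3!3!2!2!5!5!] = √(69120/7)
  +(−1)^0/∏(0,0,3,2,3,2)! = 1/144  (running 1/144)
⟨..|..⟩ = √(69120/7)·(1/144) = +0.690066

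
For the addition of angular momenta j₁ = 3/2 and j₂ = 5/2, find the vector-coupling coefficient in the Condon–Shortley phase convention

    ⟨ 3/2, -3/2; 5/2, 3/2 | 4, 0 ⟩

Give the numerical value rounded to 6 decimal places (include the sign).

triangle: 0!·3!·5!/9! = 720/362880
(j±m)!: 0!·3!·4!·1!·4!·4! = 82944
prefactor² = (2J+1)·Δ·N² = 10368/7
  k=0: +1/(0!·0!·3!·4!·0!·1!) = 1/144
Σ = 1/144  ⇒  CG² = 10368/7·1/144² = 1/14
CG = +√(1/14) = +0.267261

+0.267261  (= +√(1/14))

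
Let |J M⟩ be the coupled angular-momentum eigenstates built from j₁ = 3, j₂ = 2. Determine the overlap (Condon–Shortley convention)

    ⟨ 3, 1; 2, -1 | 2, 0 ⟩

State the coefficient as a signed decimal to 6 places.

√[5·3!3!1!/8! · 4!2!1!3!2!2!] = √(36/7)
  +(−1)^0/∏(0,3,2,1,1,0)! = 1/12  (running 1/12)
  +(−1)^1/∏(1,2,1,0,2,1)! = -1/4  (running -1/6)
⟨..|..⟩ = √(36/7)·(-1/6) = -0.377964

−√(1/7) ≈ -0.377964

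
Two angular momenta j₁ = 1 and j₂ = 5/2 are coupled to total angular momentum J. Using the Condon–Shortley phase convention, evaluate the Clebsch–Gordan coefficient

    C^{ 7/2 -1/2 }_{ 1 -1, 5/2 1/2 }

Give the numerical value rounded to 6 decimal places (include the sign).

+√(2/7) = +0.534522

√[8·0!2!5!/8! · 0!2!3!2!3!4!] = √(1152/7)
  +(−1)^0/∏(0,0,2,3,0,2)! = 1/24  (running 1/24)
⟨..|..⟩ = √(1152/7)·(1/24) = +0.534522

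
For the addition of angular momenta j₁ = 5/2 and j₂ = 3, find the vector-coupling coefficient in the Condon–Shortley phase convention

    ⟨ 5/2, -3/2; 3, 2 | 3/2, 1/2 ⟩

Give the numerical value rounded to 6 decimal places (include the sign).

√[4·4!1!2!/8! · 1!4!5!1!2!1!] = √(192/7)
  +(−1)^3/∏(3,1,1,2,0,0)! = -1/12  (running -1/12)
  +(−1)^4/∏(4,0,0,1,1,1)! = 1/24  (running -1/24)
⟨..|..⟩ = √(192/7)·(-1/24) = -0.218218

−√(1/21) ≈ -0.218218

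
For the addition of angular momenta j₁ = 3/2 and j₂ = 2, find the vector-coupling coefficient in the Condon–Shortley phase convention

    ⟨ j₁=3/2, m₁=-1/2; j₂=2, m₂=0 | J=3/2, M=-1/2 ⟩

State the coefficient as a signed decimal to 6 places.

-0.447214  (= −√(1/5))

j₁+j₂−J=2  J+j₁−j₂=1  J−j₁+j₂=2  j₁+j₂+J+1=6
(j₁±m₁, j₂±m₂, J±M) = (1,2,2,2,1,2)
P² = 16/45
sum k=1..2:
  [1] −1/1 = -1
  [2] +1/4 = 1/4
S = -3/4
C² = P²·S² = 1/5 ; C = -0.447214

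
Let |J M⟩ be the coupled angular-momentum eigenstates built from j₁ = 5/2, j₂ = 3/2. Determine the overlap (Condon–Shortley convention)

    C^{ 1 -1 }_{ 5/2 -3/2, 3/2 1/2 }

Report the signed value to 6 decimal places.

+0.547723

triangle: 3!·2!·0!/6! = 12/720
(j±m)!: 1!·4!·2!·1!·0!·2! = 96
prefactor² = (2J+1)·Δ·N² = 24/5
  k=2: +1/(2!·1!·2!·0!·0!·0!) = 1/4
Σ = 1/4  ⇒  CG² = 24/5·1/4² = 3/10
CG = +√(3/10) = +0.547723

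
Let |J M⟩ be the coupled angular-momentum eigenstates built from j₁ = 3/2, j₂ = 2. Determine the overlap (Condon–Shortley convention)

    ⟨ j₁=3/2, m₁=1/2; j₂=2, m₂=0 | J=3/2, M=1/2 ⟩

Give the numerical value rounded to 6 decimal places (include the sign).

-0.447214

triangle: 2!·1!·2!/6! = 4/720
(j±m)!: 2!·1!·2!·2!·2!·1! = 16
prefactor² = (2J+1)·Δ·N² = 16/45
  k=0: +1/(0!·2!·1!·2!·0!·0!) = 1/4
  k=1: −1/(1!·1!·0!·1!·1!·1!) = -1
Σ = -3/4  ⇒  CG² = 16/45·(-3/4)² = 1/5
CG = −√(1/5) = -0.447214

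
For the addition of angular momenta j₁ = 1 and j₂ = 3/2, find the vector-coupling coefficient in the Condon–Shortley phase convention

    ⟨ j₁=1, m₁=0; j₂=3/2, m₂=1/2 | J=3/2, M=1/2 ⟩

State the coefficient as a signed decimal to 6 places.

triangle: 1!*1!*2!/5! = 2/120
(j±m)!: 1!*1!*2!*1!*2!*1! = 4
prefactor² = (2J+1)*Δ*N² = 4/15
  k=0: +1/(0!*1!*1!*2!*0!*0!) = 1/2
  k=1: −1/(1!*0!*0!*1!*1!*1!) = -1
Σ = -1/2  ⇒  CG² = 4/15*(-1/2)² = 1/15
CG = −√(1/15) = -0.258199

−√(1/15) = -0.258199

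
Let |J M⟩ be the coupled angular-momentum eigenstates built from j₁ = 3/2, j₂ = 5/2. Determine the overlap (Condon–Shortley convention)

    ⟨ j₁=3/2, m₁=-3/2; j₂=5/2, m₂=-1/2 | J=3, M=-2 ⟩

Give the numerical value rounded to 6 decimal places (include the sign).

triangle: 1!·2!·4!/8! = 48/40320
(j±m)!: 0!·3!·2!·3!·1!·5! = 8640
prefactor² = (2J+1)·Δ·N² = 72
  k=1: −1/(1!·0!·2!·1!·0!·3!) = -1/12
Σ = -1/12  ⇒  CG² = 72·(-1/12)² = 1/2
CG = −√(1/2) = -0.707107

-0.707107  (= −√(1/2))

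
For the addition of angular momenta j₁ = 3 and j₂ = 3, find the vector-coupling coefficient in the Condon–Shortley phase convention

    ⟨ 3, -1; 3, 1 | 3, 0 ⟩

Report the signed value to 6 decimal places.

+0.408248  (= +√(1/6))

triangle: 3!×3!×3!/10! = 216/3628800
(j±m)!: 2!×4!×4!×2!×3!×3! = 82944
prefactor² = (2J+1)×Δ×N² = 864/25
  k=1: −1/(1!×2!×3!×3!×0!×0!) = -1/72
  k=2: +1/(2!×1!×2!×2!×1!×1!) = 1/8
  k=3: −1/(3!×0!×1!×1!×2!×2!) = -1/24
Σ = 5/72  ⇒  CG² = 864/25×5/72² = 1/6
CG = +√(1/6) = +0.408248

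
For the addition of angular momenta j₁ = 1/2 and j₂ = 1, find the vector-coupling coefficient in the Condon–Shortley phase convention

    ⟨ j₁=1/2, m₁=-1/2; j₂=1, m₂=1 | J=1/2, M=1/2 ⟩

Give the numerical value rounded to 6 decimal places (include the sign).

−√(2/3) ≈ -0.816497

j₁+j₂−J=1  J+j₁−j₂=0  J−j₁+j₂=1  j₁+j₂+J+1=3
(j₁±m₁, j₂±m₂, J±M) = (0,1,2,0,1,0)
P² = 2/3
sum k=1..1:
  [1] −1/1 = -1
S = -1
C² = P²·S² = 2/3 ; C = -0.816497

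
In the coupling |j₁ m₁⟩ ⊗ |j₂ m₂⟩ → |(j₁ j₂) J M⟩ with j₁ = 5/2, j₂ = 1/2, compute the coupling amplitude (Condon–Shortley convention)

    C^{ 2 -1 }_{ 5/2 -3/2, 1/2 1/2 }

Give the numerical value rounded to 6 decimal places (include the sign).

√[5·1!4!0!/6! · 1!4!1!0!1!3!] = √(24)
  +(−1)^1/∏(1,0,3,0,1,0)! = -1/6  (running -1/6)
⟨..|..⟩ = √(24)·(-1/6) = -0.816497

-0.816497  (= −√(2/3))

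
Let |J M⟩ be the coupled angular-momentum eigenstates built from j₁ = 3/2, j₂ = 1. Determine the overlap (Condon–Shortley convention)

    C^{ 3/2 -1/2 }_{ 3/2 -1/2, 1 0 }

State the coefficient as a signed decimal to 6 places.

triangle: 1!*2!*1!/5! = 2/120
(j±m)!: 1!*2!*1!*1!*1!*2! = 4
prefactor² = (2J+1)*Δ*N² = 4/15
  k=0: +1/(0!*1!*2!*1!*0!*0!) = 1/2
  k=1: −1/(1!*0!*1!*0!*1!*1!) = -1
Σ = -1/2  ⇒  CG² = 4/15*(-1/2)² = 1/15
CG = −√(1/15) = -0.258199

−√(1/15) ≈ -0.258199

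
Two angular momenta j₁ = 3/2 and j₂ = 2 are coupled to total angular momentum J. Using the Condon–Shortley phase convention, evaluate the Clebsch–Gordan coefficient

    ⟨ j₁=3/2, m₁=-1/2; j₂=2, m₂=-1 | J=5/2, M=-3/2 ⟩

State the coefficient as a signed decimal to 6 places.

+0.169031  (= +√(1/35))

√[6·1!2!3!/7! · 1!2!1!3!1!4!] = √(144/35)
  +(−1)^0/∏(0,1,2,1,0,2)! = 1/4  (running 1/4)
  +(−1)^1/∏(1,0,1,0,1,3)! = -1/6  (running 1/12)
⟨..|..⟩ = √(144/35)·(1/12) = +0.169031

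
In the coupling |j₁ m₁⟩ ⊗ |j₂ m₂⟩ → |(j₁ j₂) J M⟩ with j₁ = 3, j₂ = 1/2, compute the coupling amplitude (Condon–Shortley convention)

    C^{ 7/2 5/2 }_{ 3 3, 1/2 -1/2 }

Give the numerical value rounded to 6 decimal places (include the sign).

+0.377964

√[8·0!6!1!/8! · 6!0!0!1!6!1!] = √(518400/7)
  +(−1)^0/∏(0,0,0,0,6,1)! = 1/720  (running 1/720)
⟨..|..⟩ = √(518400/7)·(1/720) = +0.377964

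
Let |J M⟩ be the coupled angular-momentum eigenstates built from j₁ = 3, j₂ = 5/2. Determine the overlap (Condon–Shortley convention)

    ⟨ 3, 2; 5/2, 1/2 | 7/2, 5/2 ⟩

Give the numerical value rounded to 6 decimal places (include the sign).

√[8·2!4!3!/10! · 5!1!3!2!6!1!] = √(4608/7)
  +(−1)^0/∏(0,2,1,3,3,0)! = 1/72  (running 1/72)
  +(−1)^1/∏(1,1,0,2,4,1)! = -1/48  (running -1/144)
⟨..|..⟩ = √(4608/7)·(-1/144) = -0.178174

-0.178174  (= −√(2/63))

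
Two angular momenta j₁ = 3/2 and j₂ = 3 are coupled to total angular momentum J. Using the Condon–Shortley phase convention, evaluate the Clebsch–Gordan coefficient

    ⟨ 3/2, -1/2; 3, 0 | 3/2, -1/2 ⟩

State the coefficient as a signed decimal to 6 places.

+0.507093  (= +√(9/35))

√[4·3!0!3!/7! · 1!2!3!3!1!2!] = √(144/35)
  +(−1)^2/∏(2,1,0,1,0,2)! = 1/4  (running 1/4)
⟨..|..⟩ = √(144/35)·(1/4) = +0.507093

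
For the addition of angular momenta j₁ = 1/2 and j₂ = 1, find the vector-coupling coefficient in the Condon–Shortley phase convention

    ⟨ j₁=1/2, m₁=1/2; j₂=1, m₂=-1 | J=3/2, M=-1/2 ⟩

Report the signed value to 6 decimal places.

j₁+j₂−J=0  J+j₁−j₂=1  J−j₁+j₂=2  j₁+j₂+J+1=4
(j₁±m₁, j₂±m₂, J±M) = (1,0,0,2,1,2)
P² = 4/3
sum k=0..0:
  [0] +1/2 = 1/2
S = 1/2
C² = P²·S² = 1/3 ; C = +0.577350

+0.577350  (= +√(1/3))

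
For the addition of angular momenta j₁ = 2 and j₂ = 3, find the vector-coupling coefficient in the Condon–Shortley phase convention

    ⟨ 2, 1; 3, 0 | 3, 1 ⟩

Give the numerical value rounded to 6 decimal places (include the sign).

√[7·2!2!4!/9! · 3!1!3!3!4!2!] = √(96/5)
  +(−1)^0/∏(0,2,1,3,1,1)! = 1/12  (running 1/12)
  +(−1)^1/∏(1,1,0,2,2,2)! = -1/8  (running -1/24)
⟨..|..⟩ = √(96/5)·(-1/24) = -0.182574

−√(1/30) = -0.182574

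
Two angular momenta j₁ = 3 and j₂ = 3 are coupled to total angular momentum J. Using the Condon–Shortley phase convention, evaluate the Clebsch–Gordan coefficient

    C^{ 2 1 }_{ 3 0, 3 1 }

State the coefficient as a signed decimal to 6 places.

+0.154303  (= +√(1/42))

j₁+j₂−J=4  J+j₁−j₂=2  J−j₁+j₂=2  j₁+j₂+J+1=9
(j₁±m₁, j₂±m₂, J±M) = (3,3,4,2,3,1)
P² = 96/7
sum k=2..3:
  [2] +1/8 = 1/8
  [3] −1/12 = -1/12
S = 1/24
C² = P²·S² = 1/42 ; C = +0.154303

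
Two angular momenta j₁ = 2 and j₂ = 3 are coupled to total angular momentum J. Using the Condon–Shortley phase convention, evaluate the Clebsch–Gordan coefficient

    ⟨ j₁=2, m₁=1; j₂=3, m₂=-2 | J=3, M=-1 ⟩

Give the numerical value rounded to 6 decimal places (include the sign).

j₁+j₂−J=2  J+j₁−j₂=2  J−j₁+j₂=4  j₁+j₂+J+1=9
(j₁±m₁, j₂±m₂, J±M) = (3,1,1,5,2,4)
P² = 64
sum k=0..1:
  [0] +1/12 = 1/12
  [1] −1/48 = -1/48
S = 1/16
C² = P²·S² = 1/4 ; C = +0.500000

+0.500000  (= +√(1/4))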